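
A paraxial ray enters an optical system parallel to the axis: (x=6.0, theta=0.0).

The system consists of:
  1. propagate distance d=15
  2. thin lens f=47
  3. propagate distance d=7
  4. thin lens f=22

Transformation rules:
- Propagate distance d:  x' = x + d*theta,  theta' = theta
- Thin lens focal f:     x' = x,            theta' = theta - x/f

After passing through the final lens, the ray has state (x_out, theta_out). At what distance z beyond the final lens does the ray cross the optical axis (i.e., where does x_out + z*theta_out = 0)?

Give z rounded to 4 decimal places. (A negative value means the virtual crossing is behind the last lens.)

Answer: 14.1935

Derivation:
Initial: x=6.0000 theta=0.0000
After 1 (propagate distance d=15): x=6.0000 theta=0.0000
After 2 (thin lens f=47): x=6.0000 theta=-6/47 (≈-0.1277)
After 3 (propagate distance d=7): x=240/47 (≈5.1064) theta=-6/47 (≈-0.1277)
After 4 (thin lens f=22): x=240/47 (≈5.1064) theta=-186/517 (≈-0.3598)
z_focus = -x_out/theta_out = -(240/47)/(-186/517) = 440/31 ≈ 14.1935
Rounded to 4 decimal places: z = 14.1935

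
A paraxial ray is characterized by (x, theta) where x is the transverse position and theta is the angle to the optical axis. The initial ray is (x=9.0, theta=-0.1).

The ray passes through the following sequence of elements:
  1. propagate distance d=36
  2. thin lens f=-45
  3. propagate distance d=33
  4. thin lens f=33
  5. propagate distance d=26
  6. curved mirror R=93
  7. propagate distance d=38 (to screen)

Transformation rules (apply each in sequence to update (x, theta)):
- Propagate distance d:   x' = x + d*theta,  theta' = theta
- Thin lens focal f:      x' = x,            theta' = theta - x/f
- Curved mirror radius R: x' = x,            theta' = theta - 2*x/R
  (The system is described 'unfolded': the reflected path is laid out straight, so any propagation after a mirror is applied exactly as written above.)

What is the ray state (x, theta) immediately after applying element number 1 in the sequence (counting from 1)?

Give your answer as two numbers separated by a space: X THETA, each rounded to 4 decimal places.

Initial: x=9.0000 theta=-0.1000
After 1 (propagate distance d=36): x=5.4000 theta=-0.1000
Rounded to 4 decimal places: x = 5.4000, theta = -0.1000

Answer: 5.4000 -0.1000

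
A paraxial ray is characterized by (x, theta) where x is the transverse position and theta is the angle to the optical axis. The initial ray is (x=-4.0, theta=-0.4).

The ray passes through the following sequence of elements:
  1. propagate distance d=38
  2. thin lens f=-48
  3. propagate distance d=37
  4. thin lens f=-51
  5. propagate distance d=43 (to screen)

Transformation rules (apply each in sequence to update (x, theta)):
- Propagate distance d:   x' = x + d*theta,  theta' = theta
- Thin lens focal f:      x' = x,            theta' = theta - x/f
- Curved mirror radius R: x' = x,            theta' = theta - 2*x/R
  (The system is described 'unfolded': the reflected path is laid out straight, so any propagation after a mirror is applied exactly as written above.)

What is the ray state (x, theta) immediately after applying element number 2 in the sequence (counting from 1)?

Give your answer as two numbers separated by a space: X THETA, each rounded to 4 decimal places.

Initial: x=-4.0000 theta=-0.4000
After 1 (propagate distance d=38): x=-19.2000 theta=-0.4000
After 2 (thin lens f=-48): x=-19.2000 theta=-0.8000
Rounded to 4 decimal places: x = -19.2000, theta = -0.8000

Answer: -19.2000 -0.8000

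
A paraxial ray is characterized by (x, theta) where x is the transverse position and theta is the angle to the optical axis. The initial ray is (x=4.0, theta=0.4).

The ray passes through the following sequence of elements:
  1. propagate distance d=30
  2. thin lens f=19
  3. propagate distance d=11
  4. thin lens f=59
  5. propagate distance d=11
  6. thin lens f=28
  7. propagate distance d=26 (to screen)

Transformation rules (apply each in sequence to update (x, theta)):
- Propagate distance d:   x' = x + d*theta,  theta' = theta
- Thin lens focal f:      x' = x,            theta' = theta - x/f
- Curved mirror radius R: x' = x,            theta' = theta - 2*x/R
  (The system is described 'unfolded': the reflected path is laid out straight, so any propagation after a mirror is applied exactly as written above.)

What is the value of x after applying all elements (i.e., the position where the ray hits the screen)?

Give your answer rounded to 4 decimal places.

Initial: x=4.0000 theta=0.4000
After 1 (propagate distance d=30): x=16.0000 theta=0.4000
After 2 (thin lens f=19): x=16.0000 theta=-42/95 (≈-0.4421)
After 3 (propagate distance d=11): x=1058/95 (≈11.1368) theta=-42/95 (≈-0.4421)
After 4 (thin lens f=59): x=1058/95 (≈11.1368) theta=-3536/5605 (≈-0.6309)
After 5 (propagate distance d=11): x=23526/5605 (≈4.1973) theta=-3536/5605 (≈-0.6309)
After 6 (thin lens f=28): x=23526/5605 (≈4.1973) theta=-61267/78470 (≈-0.7808)
After 7 (propagate distance d=26 (to screen)): x=-631789/39235 (≈-16.1027) theta=-61267/78470 (≈-0.7808)
Rounded to 4 decimal places: x = -16.1027

Answer: -16.1027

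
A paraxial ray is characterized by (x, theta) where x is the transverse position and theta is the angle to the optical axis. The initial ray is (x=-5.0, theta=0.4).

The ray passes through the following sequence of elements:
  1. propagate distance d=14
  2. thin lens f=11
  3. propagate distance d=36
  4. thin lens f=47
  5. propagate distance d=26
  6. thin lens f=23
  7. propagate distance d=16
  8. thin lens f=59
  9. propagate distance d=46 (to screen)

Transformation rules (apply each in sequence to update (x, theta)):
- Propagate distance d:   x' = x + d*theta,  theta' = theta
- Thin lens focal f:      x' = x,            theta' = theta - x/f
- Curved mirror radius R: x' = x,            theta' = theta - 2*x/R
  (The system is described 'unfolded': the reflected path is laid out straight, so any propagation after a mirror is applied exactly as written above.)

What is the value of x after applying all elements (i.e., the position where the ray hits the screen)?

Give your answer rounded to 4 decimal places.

Answer: -25.2483

Derivation:
Initial: x=-5.0000 theta=0.4000
After 1 (propagate distance d=14): x=0.6000 theta=0.4000
After 2 (thin lens f=11): x=0.6000 theta=19/55 (≈0.3455)
After 3 (propagate distance d=36): x=717/55 (≈13.0364) theta=19/55 (≈0.3455)
After 4 (thin lens f=47): x=717/55 (≈13.0364) theta=16/235 (≈0.0681)
After 5 (propagate distance d=26): x=7655/517 (≈14.8066) theta=16/235 (≈0.0681)
After 6 (thin lens f=23): x=7655/517 (≈14.8066) theta=-34227/59455 (≈-0.5757)
After 7 (propagate distance d=16): x=332693/59455 (≈5.5957) theta=-34227/59455 (≈-0.5757)
After 8 (thin lens f=59): x=332693/59455 (≈5.5957) theta=-213826/318895 (≈-0.6705)
After 9 (propagate distance d=46 (to screen)): x=-88567069/3507845 (≈-25.2483) theta=-213826/318895 (≈-0.6705)
Rounded to 4 decimal places: x = -25.2483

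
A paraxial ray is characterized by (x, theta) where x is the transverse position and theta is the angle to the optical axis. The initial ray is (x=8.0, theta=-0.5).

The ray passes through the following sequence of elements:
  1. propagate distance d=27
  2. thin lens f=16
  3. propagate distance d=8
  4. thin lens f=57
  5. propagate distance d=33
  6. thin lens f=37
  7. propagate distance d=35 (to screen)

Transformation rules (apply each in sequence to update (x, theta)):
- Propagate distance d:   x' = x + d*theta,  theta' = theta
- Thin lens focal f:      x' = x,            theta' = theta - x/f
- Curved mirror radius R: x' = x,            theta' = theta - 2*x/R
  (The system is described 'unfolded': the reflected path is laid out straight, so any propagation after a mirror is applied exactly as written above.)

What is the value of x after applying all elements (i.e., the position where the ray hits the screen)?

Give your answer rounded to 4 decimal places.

Answer: -1.7564

Derivation:
Initial: x=8.0000 theta=-0.5000
After 1 (propagate distance d=27): x=-5.5000 theta=-0.5000
After 2 (thin lens f=16): x=-5.5000 theta=-5/32 (≈-0.1563)
After 3 (propagate distance d=8): x=-6.7500 theta=-5/32 (≈-0.1563)
After 4 (thin lens f=57): x=-6.7500 theta=-23/608 (≈-0.0378)
After 5 (propagate distance d=33): x=-4863/608 (≈-7.9984) theta=-23/608 (≈-0.0378)
After 6 (thin lens f=37): x=-4863/608 (≈-7.9984) theta=1003/5624 (≈0.1783)
After 7 (propagate distance d=35 (to screen)): x=-39511/22496 (≈-1.7564) theta=1003/5624 (≈0.1783)
Rounded to 4 decimal places: x = -1.7564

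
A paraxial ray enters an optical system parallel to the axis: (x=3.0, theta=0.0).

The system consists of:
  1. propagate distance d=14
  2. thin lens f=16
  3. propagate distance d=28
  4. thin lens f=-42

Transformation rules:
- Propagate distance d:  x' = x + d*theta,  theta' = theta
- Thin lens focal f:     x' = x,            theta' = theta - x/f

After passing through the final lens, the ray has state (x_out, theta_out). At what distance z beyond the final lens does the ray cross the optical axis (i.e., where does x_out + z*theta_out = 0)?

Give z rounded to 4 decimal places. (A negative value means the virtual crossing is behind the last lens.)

Initial: x=3.0000 theta=0.0000
After 1 (propagate distance d=14): x=3.0000 theta=0.0000
After 2 (thin lens f=16): x=3.0000 theta=-0.1875
After 3 (propagate distance d=28): x=-2.2500 theta=-0.1875
After 4 (thin lens f=-42): x=-2.2500 theta=-27/112 (≈-0.2411)
z_focus = -x_out/theta_out = -(-2.2500)/(-27/112) = -28/3 ≈ -9.3333
Rounded to 4 decimal places: z = -9.3333

Answer: -9.3333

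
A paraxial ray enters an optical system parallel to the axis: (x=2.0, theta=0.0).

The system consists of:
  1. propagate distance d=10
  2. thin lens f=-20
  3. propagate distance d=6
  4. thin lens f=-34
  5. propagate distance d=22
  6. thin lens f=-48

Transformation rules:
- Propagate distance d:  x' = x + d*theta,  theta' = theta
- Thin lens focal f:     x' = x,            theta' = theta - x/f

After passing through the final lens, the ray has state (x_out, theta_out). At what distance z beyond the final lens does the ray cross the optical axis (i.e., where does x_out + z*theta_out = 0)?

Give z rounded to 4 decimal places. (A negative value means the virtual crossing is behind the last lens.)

Answer: -20.8088

Derivation:
Initial: x=2.0000 theta=0.0000
After 1 (propagate distance d=10): x=2.0000 theta=0.0000
After 2 (thin lens f=-20): x=2.0000 theta=0.1000
After 3 (propagate distance d=6): x=2.6000 theta=0.1000
After 4 (thin lens f=-34): x=2.6000 theta=3/17 (≈0.1765)
After 5 (propagate distance d=22): x=551/85 (≈6.4824) theta=3/17 (≈0.1765)
After 6 (thin lens f=-48): x=551/85 (≈6.4824) theta=1271/4080 (≈0.3115)
z_focus = -x_out/theta_out = -(551/85)/(1271/4080) = -26448/1271 ≈ -20.8088
Rounded to 4 decimal places: z = -20.8088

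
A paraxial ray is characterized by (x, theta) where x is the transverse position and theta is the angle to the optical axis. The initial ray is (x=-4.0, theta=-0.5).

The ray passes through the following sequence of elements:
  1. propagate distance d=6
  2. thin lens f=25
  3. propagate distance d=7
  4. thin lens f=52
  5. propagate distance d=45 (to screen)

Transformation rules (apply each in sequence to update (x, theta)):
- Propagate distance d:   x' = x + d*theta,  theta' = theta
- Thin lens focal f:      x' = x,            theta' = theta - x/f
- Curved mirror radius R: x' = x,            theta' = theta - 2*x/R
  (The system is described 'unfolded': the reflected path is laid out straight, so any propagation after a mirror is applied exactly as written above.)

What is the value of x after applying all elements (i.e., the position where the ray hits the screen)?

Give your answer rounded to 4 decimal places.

Answer: -11.0496

Derivation:
Initial: x=-4.0000 theta=-0.5000
After 1 (propagate distance d=6): x=-7.0000 theta=-0.5000
After 2 (thin lens f=25): x=-7.0000 theta=-0.2200
After 3 (propagate distance d=7): x=-8.5400 theta=-0.2200
After 4 (thin lens f=52): x=-8.5400 theta=-29/520 (≈-0.0558)
After 5 (propagate distance d=45 (to screen)): x=-28729/2600 (≈-11.0496) theta=-29/520 (≈-0.0558)
Rounded to 4 decimal places: x = -11.0496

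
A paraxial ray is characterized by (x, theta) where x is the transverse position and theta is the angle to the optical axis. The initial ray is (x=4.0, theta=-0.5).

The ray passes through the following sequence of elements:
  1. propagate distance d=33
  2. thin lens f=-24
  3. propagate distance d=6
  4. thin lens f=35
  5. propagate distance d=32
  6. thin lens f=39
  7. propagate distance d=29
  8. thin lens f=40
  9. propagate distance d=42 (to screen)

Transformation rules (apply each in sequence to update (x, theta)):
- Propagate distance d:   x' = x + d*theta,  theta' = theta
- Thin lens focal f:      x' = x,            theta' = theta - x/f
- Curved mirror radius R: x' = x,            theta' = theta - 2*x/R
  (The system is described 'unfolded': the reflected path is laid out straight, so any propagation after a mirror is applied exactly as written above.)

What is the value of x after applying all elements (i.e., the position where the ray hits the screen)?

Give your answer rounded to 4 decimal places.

Answer: 17.5216

Derivation:
Initial: x=4.0000 theta=-0.5000
After 1 (propagate distance d=33): x=-12.5000 theta=-0.5000
After 2 (thin lens f=-24): x=-12.5000 theta=-49/48 (≈-1.0208)
After 3 (propagate distance d=6): x=-18.6250 theta=-49/48 (≈-1.0208)
After 4 (thin lens f=35): x=-18.6250 theta=-821/1680 (≈-0.4887)
After 5 (propagate distance d=32): x=-28781/840 (≈-34.2631) theta=-821/1680 (≈-0.4887)
After 6 (thin lens f=39): x=-28781/840 (≈-34.2631) theta=3649/9360 (≈0.3899)
After 7 (propagate distance d=29): x=-1504171/65520 (≈-22.9574) theta=3649/9360 (≈0.3899)
After 8 (thin lens f=40): x=-1504171/65520 (≈-22.9574) theta=2525891/2620800 (≈0.9638)
After 9 (propagate distance d=42 (to screen)): x=22960291/1310400 (≈17.5216) theta=2525891/2620800 (≈0.9638)
Rounded to 4 decimal places: x = 17.5216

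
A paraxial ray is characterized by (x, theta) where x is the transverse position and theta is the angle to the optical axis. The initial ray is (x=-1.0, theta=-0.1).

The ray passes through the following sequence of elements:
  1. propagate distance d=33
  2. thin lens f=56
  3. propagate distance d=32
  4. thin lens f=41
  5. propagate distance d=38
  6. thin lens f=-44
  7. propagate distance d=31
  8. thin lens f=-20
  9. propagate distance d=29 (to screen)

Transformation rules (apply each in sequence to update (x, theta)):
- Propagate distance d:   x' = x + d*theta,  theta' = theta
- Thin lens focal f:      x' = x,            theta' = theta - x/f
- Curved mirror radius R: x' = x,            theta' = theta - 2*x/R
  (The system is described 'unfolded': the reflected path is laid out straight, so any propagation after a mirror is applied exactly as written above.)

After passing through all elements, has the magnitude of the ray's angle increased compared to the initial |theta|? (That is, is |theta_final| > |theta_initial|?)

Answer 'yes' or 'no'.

Initial: x=-1.0000 theta=-0.1000
After 1 (propagate distance d=33): x=-4.3000 theta=-0.1000
After 2 (thin lens f=56): x=-4.3000 theta=-13/560 (≈-0.0232)
After 3 (propagate distance d=32): x=-353/70 (≈-5.0429) theta=-13/560 (≈-0.0232)
After 4 (thin lens f=41): x=-353/70 (≈-5.0429) theta=2291/22960 (≈0.0998)
After 5 (propagate distance d=38): x=-14363/11480 (≈-1.2511) theta=2291/22960 (≈0.0998)
After 6 (thin lens f=-44): x=-14363/11480 (≈-1.2511) theta=879/12320 (≈0.0713)
After 7 (propagate distance d=31): x=485237/505120 (≈0.9606) theta=879/12320 (≈0.0713)
After 8 (thin lens f=-20): x=485237/505120 (≈0.9606) theta=1206017/10102400 (≈0.1194)
After 9 (propagate distance d=29 (to screen)): x=44679233/10102400 (≈4.4226) theta=1206017/10102400 (≈0.1194)
|theta_initial|=0.1000 |theta_final|=1206017/10102400 (≈0.1194) -> increased

Answer: yes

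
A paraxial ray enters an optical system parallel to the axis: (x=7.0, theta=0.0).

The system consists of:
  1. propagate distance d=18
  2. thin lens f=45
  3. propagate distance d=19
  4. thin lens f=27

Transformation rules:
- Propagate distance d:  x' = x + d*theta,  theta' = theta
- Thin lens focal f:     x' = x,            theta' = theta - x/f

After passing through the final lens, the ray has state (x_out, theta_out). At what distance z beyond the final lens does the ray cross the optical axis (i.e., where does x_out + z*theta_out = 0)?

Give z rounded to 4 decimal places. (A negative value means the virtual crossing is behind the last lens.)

Answer: 13.2453

Derivation:
Initial: x=7.0000 theta=0.0000
After 1 (propagate distance d=18): x=7.0000 theta=0.0000
After 2 (thin lens f=45): x=7.0000 theta=-7/45 (≈-0.1556)
After 3 (propagate distance d=19): x=182/45 (≈4.0444) theta=-7/45 (≈-0.1556)
After 4 (thin lens f=27): x=182/45 (≈4.0444) theta=-371/1215 (≈-0.3053)
z_focus = -x_out/theta_out = -(182/45)/(-371/1215) = 702/53 ≈ 13.2453
Rounded to 4 decimal places: z = 13.2453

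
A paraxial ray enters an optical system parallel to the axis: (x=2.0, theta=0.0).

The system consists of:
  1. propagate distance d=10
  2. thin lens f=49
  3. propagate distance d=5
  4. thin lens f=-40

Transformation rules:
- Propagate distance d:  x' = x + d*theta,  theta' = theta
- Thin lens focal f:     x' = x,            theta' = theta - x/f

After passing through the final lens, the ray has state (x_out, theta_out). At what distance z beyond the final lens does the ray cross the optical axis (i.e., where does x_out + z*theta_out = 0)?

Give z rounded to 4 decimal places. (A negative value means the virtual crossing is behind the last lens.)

Answer: -440.0000

Derivation:
Initial: x=2.0000 theta=0.0000
After 1 (propagate distance d=10): x=2.0000 theta=0.0000
After 2 (thin lens f=49): x=2.0000 theta=-2/49 (≈-0.0408)
After 3 (propagate distance d=5): x=88/49 (≈1.7959) theta=-2/49 (≈-0.0408)
After 4 (thin lens f=-40): x=88/49 (≈1.7959) theta=1/245 (≈0.0041)
z_focus = -x_out/theta_out = -(88/49)/(1/245) = -440.0000
Rounded to 4 decimal places: z = -440.0000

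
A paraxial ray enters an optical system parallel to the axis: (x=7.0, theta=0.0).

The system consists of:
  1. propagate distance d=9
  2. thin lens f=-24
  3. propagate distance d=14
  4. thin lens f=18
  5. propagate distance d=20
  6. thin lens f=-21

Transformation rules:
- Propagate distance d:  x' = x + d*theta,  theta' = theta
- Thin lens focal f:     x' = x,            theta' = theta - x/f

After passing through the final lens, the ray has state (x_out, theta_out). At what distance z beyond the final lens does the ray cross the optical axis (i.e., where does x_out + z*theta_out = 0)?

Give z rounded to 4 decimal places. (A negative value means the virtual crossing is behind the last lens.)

Initial: x=7.0000 theta=0.0000
After 1 (propagate distance d=9): x=7.0000 theta=0.0000
After 2 (thin lens f=-24): x=7.0000 theta=7/24 (≈0.2917)
After 3 (propagate distance d=14): x=133/12 (≈11.0833) theta=7/24 (≈0.2917)
After 4 (thin lens f=18): x=133/12 (≈11.0833) theta=-35/108 (≈-0.3241)
After 5 (propagate distance d=20): x=497/108 (≈4.6019) theta=-35/108 (≈-0.3241)
After 6 (thin lens f=-21): x=497/108 (≈4.6019) theta=-17/162 (≈-0.1049)
z_focus = -x_out/theta_out = -(497/108)/(-17/162) = 1491/34 ≈ 43.8529
Rounded to 4 decimal places: z = 43.8529

Answer: 43.8529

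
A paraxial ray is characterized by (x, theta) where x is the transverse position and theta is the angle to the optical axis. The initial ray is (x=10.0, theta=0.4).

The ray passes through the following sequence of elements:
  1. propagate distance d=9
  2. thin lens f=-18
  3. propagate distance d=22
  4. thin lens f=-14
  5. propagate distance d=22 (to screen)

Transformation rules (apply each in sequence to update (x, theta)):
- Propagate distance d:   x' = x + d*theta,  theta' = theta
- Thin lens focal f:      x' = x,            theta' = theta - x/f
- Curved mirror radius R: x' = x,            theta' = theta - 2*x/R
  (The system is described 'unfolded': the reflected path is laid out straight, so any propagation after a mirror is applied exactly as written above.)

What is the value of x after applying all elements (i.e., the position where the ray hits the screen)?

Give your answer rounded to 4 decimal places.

Initial: x=10.0000 theta=0.4000
After 1 (propagate distance d=9): x=13.6000 theta=0.4000
After 2 (thin lens f=-18): x=13.6000 theta=52/45 (≈1.1556)
After 3 (propagate distance d=22): x=1756/45 (≈39.0222) theta=52/45 (≈1.1556)
After 4 (thin lens f=-14): x=1756/45 (≈39.0222) theta=138/35 (≈3.9429)
After 5 (propagate distance d=22 (to screen)): x=39616/315 (≈125.7651) theta=138/35 (≈3.9429)
Rounded to 4 decimal places: x = 125.7651

Answer: 125.7651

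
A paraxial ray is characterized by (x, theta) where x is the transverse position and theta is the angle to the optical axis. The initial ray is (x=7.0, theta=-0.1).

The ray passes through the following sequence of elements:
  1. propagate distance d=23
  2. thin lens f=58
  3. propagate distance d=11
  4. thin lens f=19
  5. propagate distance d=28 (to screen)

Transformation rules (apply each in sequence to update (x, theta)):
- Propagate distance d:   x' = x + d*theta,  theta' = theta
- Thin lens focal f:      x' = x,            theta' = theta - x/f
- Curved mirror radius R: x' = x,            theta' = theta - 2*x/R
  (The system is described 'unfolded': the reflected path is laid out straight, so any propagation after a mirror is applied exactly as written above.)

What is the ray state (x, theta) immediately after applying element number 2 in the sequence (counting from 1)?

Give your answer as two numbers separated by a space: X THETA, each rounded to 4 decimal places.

Initial: x=7.0000 theta=-0.1000
After 1 (propagate distance d=23): x=4.7000 theta=-0.1000
After 2 (thin lens f=58): x=4.7000 theta=-21/116 (≈-0.1810)
Rounded to 4 decimal places: x = 4.7000, theta = -0.1810

Answer: 4.7000 -0.1810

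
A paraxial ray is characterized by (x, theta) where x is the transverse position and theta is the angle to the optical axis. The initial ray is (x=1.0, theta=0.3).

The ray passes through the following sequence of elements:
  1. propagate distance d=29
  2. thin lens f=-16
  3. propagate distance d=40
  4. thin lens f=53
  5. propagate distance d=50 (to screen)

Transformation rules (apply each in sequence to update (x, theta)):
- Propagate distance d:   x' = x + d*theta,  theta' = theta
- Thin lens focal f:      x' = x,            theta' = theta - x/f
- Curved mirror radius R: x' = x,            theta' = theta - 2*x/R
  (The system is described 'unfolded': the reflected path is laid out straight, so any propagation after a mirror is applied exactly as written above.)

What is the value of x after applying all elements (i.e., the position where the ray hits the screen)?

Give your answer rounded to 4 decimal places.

Answer: 47.9134

Derivation:
Initial: x=1.0000 theta=0.3000
After 1 (propagate distance d=29): x=9.7000 theta=0.3000
After 2 (thin lens f=-16): x=9.7000 theta=29/32 (≈0.9063)
After 3 (propagate distance d=40): x=45.9500 theta=29/32 (≈0.9063)
After 4 (thin lens f=53): x=45.9500 theta=333/8480 (≈0.0393)
After 5 (propagate distance d=50 (to screen)): x=203153/4240 (≈47.9134) theta=333/8480 (≈0.0393)
Rounded to 4 decimal places: x = 47.9134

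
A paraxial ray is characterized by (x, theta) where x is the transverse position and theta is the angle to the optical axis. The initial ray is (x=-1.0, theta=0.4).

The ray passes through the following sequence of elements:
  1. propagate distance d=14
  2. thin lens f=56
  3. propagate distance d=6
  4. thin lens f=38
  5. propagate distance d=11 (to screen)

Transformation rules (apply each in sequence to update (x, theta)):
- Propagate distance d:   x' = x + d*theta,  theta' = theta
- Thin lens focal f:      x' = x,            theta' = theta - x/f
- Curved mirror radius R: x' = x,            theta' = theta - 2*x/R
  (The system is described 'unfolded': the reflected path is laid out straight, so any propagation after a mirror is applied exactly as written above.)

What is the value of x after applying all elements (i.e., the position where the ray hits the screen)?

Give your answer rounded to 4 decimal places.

Answer: 8.1199

Derivation:
Initial: x=-1.0000 theta=0.4000
After 1 (propagate distance d=14): x=4.6000 theta=0.4000
After 2 (thin lens f=56): x=4.6000 theta=89/280 (≈0.3179)
After 3 (propagate distance d=6): x=911/140 (≈6.5071) theta=89/280 (≈0.3179)
After 4 (thin lens f=38): x=911/140 (≈6.5071) theta=39/266 (≈0.1466)
After 5 (propagate distance d=11 (to screen)): x=21599/2660 (≈8.1199) theta=39/266 (≈0.1466)
Rounded to 4 decimal places: x = 8.1199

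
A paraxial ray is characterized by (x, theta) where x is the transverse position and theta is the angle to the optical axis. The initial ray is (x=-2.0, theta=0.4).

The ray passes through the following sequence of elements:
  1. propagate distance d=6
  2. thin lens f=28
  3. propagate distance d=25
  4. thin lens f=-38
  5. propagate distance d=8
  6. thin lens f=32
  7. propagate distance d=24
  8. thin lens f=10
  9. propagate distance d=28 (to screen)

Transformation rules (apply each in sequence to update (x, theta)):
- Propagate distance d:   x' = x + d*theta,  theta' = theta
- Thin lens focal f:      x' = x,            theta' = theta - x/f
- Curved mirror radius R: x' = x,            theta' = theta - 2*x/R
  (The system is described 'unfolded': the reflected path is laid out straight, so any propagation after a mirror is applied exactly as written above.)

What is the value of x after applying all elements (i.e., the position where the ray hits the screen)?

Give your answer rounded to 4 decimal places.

Initial: x=-2.0000 theta=0.4000
After 1 (propagate distance d=6): x=0.4000 theta=0.4000
After 2 (thin lens f=28): x=0.4000 theta=27/70 (≈0.3857)
After 3 (propagate distance d=25): x=703/70 (≈10.0429) theta=27/70 (≈0.3857)
After 4 (thin lens f=-38): x=703/70 (≈10.0429) theta=0.6500
After 5 (propagate distance d=8): x=1067/70 (≈15.2429) theta=0.6500
After 6 (thin lens f=32): x=1067/70 (≈15.2429) theta=389/2240 (≈0.1737)
After 7 (propagate distance d=24): x=1087/56 (≈19.4107) theta=389/2240 (≈0.1737)
After 8 (thin lens f=10): x=1087/56 (≈19.4107) theta=-3959/2240 (≈-1.7674)
After 9 (propagate distance d=28 (to screen)): x=-16843/560 (≈-30.0768) theta=-3959/2240 (≈-1.7674)
Rounded to 4 decimal places: x = -30.0768

Answer: -30.0768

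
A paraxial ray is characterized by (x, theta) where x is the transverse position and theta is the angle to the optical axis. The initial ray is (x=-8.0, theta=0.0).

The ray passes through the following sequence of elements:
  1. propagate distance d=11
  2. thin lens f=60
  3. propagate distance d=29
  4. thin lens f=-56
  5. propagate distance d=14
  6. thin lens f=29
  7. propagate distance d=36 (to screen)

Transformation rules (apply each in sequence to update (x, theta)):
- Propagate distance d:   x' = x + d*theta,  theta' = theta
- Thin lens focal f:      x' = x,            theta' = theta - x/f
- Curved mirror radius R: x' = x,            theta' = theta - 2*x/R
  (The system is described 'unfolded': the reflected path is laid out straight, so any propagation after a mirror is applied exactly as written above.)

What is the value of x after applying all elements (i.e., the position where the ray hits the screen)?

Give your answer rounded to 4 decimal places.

Answer: 2.9394

Derivation:
Initial: x=-8.0000 theta=0.0000
After 1 (propagate distance d=11): x=-8.0000 theta=0.0000
After 2 (thin lens f=60): x=-8.0000 theta=2/15 (≈0.1333)
After 3 (propagate distance d=29): x=-62/15 (≈-4.1333) theta=2/15 (≈0.1333)
After 4 (thin lens f=-56): x=-62/15 (≈-4.1333) theta=5/84 (≈0.0595)
After 5 (propagate distance d=14): x=-3.3000 theta=5/84 (≈0.0595)
After 6 (thin lens f=29): x=-3.3000 theta=2111/12180 (≈0.1733)
After 7 (propagate distance d=36 (to screen)): x=5967/2030 (≈2.9394) theta=2111/12180 (≈0.1733)
Rounded to 4 decimal places: x = 2.9394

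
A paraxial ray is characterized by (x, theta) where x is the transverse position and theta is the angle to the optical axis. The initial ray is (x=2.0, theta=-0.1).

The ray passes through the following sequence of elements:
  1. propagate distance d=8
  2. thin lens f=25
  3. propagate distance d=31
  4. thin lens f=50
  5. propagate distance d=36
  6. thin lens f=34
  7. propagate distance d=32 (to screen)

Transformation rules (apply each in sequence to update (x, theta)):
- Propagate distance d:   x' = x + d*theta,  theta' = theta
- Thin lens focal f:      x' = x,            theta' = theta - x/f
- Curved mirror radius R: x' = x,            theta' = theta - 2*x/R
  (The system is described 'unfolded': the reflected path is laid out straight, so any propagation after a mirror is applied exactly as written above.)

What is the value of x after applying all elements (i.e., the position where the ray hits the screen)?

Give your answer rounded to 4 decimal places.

Answer: -2.9369

Derivation:
Initial: x=2.0000 theta=-0.1000
After 1 (propagate distance d=8): x=1.2000 theta=-0.1000
After 2 (thin lens f=25): x=1.2000 theta=-0.1480
After 3 (propagate distance d=31): x=-3.3880 theta=-0.1480
After 4 (thin lens f=50): x=-3.3880 theta=-1003/12500 (≈-0.0802)
After 5 (propagate distance d=36): x=-39229/6250 (≈-6.2766) theta=-1003/12500 (≈-0.0802)
After 6 (thin lens f=34): x=-39229/6250 (≈-6.2766) theta=11089/106250 (≈0.1044)
After 7 (propagate distance d=32 (to screen)): x=-62409/21250 (≈-2.9369) theta=11089/106250 (≈0.1044)
Rounded to 4 decimal places: x = -2.9369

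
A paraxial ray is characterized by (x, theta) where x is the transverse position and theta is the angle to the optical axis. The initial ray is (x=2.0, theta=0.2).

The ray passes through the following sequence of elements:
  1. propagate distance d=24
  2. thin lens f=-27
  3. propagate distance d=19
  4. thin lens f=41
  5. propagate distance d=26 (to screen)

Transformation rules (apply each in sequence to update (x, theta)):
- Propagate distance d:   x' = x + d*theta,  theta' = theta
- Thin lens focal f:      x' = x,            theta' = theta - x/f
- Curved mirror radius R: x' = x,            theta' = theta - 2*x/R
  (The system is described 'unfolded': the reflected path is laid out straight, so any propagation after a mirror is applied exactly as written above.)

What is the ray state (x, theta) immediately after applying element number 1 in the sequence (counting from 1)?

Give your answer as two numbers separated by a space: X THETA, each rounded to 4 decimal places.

Answer: 6.8000 0.2000

Derivation:
Initial: x=2.0000 theta=0.2000
After 1 (propagate distance d=24): x=6.8000 theta=0.2000
Rounded to 4 decimal places: x = 6.8000, theta = 0.2000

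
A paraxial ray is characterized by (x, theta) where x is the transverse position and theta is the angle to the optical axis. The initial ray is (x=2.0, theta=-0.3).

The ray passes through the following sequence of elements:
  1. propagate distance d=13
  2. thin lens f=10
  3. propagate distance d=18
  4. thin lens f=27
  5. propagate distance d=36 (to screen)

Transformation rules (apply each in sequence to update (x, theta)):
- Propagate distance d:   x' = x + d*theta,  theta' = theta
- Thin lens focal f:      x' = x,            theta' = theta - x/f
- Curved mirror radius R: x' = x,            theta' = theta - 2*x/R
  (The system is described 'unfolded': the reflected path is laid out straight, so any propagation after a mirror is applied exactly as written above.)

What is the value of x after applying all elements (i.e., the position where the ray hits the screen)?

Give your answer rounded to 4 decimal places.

Answer: -2.6667

Derivation:
Initial: x=2.0000 theta=-0.3000
After 1 (propagate distance d=13): x=-1.9000 theta=-0.3000
After 2 (thin lens f=10): x=-1.9000 theta=-0.1100
After 3 (propagate distance d=18): x=-3.8800 theta=-0.1100
After 4 (thin lens f=27): x=-3.8800 theta=91/2700 (≈0.0337)
After 5 (propagate distance d=36 (to screen)): x=-8/3 (≈-2.6667) theta=91/2700 (≈0.0337)
Rounded to 4 decimal places: x = -2.6667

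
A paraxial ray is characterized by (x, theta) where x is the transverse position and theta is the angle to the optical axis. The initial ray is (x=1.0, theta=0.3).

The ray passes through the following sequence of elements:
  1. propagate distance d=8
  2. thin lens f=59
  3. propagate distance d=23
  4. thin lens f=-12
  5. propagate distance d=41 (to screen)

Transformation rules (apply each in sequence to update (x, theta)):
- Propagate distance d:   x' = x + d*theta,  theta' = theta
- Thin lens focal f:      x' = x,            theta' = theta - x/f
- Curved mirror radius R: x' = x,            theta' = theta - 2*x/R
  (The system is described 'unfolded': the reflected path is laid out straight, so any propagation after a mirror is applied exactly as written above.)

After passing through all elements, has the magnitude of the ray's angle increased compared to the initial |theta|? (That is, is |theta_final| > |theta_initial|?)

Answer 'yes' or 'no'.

Initial: x=1.0000 theta=0.3000
After 1 (propagate distance d=8): x=3.4000 theta=0.3000
After 2 (thin lens f=59): x=3.4000 theta=143/590 (≈0.2424)
After 3 (propagate distance d=23): x=1059/118 (≈8.9746) theta=143/590 (≈0.2424)
After 4 (thin lens f=-12): x=1059/118 (≈8.9746) theta=2337/2360 (≈0.9903)
After 5 (propagate distance d=41 (to screen)): x=49.5750 theta=2337/2360 (≈0.9903)
|theta_initial|=0.3000 |theta_final|=2337/2360 (≈0.9903) -> increased

Answer: yes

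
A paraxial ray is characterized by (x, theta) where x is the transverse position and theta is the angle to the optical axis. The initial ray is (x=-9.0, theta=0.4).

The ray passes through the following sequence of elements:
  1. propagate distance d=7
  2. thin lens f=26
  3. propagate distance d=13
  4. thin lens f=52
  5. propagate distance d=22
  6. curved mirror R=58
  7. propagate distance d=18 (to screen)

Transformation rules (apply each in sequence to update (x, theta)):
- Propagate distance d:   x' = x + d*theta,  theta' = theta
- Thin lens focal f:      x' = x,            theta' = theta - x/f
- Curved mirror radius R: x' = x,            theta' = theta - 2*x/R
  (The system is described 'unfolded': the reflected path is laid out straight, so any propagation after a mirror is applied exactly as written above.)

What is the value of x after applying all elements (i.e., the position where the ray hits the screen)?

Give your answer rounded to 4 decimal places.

Initial: x=-9.0000 theta=0.4000
After 1 (propagate distance d=7): x=-6.2000 theta=0.4000
After 2 (thin lens f=26): x=-6.2000 theta=83/130 (≈0.6385)
After 3 (propagate distance d=13): x=2.1000 theta=83/130 (≈0.6385)
After 4 (thin lens f=52): x=2.1000 theta=311/520 (≈0.5981)
After 5 (propagate distance d=22): x=3967/260 (≈15.2577) theta=311/520 (≈0.5981)
After 6 (curved mirror R=58): x=3967/260 (≈15.2577) theta=217/3016 (≈0.0719)
After 7 (propagate distance d=18 (to screen)): x=31202/1885 (≈16.5528) theta=217/3016 (≈0.0719)
Rounded to 4 decimal places: x = 16.5528

Answer: 16.5528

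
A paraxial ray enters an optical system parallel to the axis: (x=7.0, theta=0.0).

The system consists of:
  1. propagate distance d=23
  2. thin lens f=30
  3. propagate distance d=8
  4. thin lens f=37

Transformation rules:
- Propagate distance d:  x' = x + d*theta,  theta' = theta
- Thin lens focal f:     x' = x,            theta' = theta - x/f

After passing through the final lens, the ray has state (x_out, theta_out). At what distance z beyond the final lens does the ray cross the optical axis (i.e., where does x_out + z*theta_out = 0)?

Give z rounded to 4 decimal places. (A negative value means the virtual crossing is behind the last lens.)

Initial: x=7.0000 theta=0.0000
After 1 (propagate distance d=23): x=7.0000 theta=0.0000
After 2 (thin lens f=30): x=7.0000 theta=-7/30 (≈-0.2333)
After 3 (propagate distance d=8): x=77/15 (≈5.1333) theta=-7/30 (≈-0.2333)
After 4 (thin lens f=37): x=77/15 (≈5.1333) theta=-413/1110 (≈-0.3721)
z_focus = -x_out/theta_out = -(77/15)/(-413/1110) = 814/59 ≈ 13.7966
Rounded to 4 decimal places: z = 13.7966

Answer: 13.7966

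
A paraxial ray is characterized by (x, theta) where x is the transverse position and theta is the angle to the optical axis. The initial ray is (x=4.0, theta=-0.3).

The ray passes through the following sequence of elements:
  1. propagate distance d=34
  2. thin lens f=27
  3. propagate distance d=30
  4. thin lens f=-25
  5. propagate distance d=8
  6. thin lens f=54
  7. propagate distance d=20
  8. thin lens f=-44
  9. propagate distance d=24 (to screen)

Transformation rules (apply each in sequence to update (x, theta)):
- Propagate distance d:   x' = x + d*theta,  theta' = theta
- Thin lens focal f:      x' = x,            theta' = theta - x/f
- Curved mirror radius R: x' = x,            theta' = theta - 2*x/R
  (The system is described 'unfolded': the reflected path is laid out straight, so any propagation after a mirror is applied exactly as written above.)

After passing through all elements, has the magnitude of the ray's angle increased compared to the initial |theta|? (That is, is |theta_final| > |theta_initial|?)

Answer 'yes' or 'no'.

Initial: x=4.0000 theta=-0.3000
After 1 (propagate distance d=34): x=-6.2000 theta=-0.3000
After 2 (thin lens f=27): x=-6.2000 theta=-19/270 (≈-0.0704)
After 3 (propagate distance d=30): x=-374/45 (≈-8.3111) theta=-19/270 (≈-0.0704)
After 4 (thin lens f=-25): x=-374/45 (≈-8.3111) theta=-2719/6750 (≈-0.4028)
After 5 (propagate distance d=8): x=-38926/3375 (≈-11.5336) theta=-2719/6750 (≈-0.4028)
After 6 (thin lens f=54): x=-38926/3375 (≈-11.5336) theta=-34487/182250 (≈-0.1892)
After 7 (propagate distance d=20): x=-1395872/91125 (≈-15.3182) theta=-34487/182250 (≈-0.1892)
After 8 (thin lens f=-44): x=-1395872/91125 (≈-15.3182) theta=-1077293/2004750 (≈-0.5374)
After 9 (propagate distance d=24 (to screen)): x=-28282108/1002375 (≈-28.2151) theta=-1077293/2004750 (≈-0.5374)
|theta_initial|=0.3000 |theta_final|=1077293/2004750 (≈0.5374) -> increased

Answer: yes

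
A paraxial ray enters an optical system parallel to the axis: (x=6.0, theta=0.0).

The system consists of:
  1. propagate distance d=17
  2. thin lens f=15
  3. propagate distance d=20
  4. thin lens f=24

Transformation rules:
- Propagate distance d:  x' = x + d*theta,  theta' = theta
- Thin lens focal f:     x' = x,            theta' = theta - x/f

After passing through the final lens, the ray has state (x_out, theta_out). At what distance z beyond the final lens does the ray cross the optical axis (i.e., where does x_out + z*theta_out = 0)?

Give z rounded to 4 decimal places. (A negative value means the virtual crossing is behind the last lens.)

Initial: x=6.0000 theta=0.0000
After 1 (propagate distance d=17): x=6.0000 theta=0.0000
After 2 (thin lens f=15): x=6.0000 theta=-0.4000
After 3 (propagate distance d=20): x=-2.0000 theta=-0.4000
After 4 (thin lens f=24): x=-2.0000 theta=-19/60 (≈-0.3167)
z_focus = -x_out/theta_out = -(-2.0000)/(-19/60) = -120/19 ≈ -6.3158
Rounded to 4 decimal places: z = -6.3158

Answer: -6.3158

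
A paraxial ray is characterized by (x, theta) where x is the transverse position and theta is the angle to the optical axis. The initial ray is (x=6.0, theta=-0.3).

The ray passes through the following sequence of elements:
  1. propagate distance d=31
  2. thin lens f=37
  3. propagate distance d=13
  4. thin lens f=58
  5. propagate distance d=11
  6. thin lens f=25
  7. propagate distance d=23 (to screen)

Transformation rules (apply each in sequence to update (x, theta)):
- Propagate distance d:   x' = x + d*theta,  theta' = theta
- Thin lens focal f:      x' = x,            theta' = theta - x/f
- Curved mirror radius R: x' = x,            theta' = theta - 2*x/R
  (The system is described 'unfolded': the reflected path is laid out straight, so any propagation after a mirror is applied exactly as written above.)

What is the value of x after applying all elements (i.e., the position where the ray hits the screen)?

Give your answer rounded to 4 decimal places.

Initial: x=6.0000 theta=-0.3000
After 1 (propagate distance d=31): x=-3.3000 theta=-0.3000
After 2 (thin lens f=37): x=-3.3000 theta=-39/185 (≈-0.2108)
After 3 (propagate distance d=13): x=-447/74 (≈-6.0405) theta=-39/185 (≈-0.2108)
After 4 (thin lens f=58): x=-447/74 (≈-6.0405) theta=-2289/21460 (≈-0.1067)
After 5 (propagate distance d=11): x=-154809/21460 (≈-7.2138) theta=-2289/21460 (≈-0.1067)
After 6 (thin lens f=25): x=-154809/21460 (≈-7.2138) theta=24396/134125 (≈0.1819)
After 7 (propagate distance d=23 (to screen)): x=-1625793/536500 (≈-3.0304) theta=24396/134125 (≈0.1819)
Rounded to 4 decimal places: x = -3.0304

Answer: -3.0304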